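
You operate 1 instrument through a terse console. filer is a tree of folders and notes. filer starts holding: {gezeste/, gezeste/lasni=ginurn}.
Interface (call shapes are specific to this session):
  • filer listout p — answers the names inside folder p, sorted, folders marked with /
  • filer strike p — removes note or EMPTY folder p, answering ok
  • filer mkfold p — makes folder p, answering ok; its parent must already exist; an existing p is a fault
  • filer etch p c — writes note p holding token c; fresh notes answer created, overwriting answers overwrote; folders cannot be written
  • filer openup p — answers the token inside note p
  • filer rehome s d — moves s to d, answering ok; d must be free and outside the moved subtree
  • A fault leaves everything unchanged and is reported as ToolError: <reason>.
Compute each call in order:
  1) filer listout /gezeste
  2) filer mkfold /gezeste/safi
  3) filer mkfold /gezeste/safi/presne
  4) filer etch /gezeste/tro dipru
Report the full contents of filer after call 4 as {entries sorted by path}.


Answer: {gezeste/, gezeste/lasni=ginurn, gezeste/safi/, gezeste/safi/presne/, gezeste/tro=dipru}

Derivation:
$ filer listout p→/gezeste
[out] [lasni]
$ filer mkfold p→/gezeste/safi
[out] ok
$ filer mkfold p→/gezeste/safi/presne
[out] ok
$ filer etch p→/gezeste/tro c→dipru
[out] created


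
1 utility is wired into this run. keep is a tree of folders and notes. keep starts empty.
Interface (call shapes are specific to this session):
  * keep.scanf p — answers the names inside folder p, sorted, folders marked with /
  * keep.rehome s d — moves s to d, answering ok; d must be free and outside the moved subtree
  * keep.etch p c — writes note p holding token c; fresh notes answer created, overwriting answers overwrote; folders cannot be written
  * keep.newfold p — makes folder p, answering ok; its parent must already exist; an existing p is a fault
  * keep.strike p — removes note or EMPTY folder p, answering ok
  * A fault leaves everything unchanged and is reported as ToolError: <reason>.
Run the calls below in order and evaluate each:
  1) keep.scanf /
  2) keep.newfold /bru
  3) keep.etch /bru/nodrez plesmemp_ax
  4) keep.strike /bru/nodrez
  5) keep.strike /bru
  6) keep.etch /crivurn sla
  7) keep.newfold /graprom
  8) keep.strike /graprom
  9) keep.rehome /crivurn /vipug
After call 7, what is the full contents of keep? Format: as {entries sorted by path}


Do: keep.scanf[p='/']
See: []
Do: keep.newfold[p='/bru']
See: ok
Do: keep.etch[p='/bru/nodrez'; c='plesmemp_ax']
See: created
Do: keep.strike[p='/bru/nodrez']
See: ok
Do: keep.strike[p='/bru']
See: ok
Do: keep.etch[p='/crivurn'; c='sla']
See: created
Do: keep.newfold[p='/graprom']
See: ok
Do: keep.strike[p='/graprom']
See: ok
Do: keep.rehome[s='/crivurn'; d='/vipug']
See: ok

Answer: {crivurn=sla, graprom/}


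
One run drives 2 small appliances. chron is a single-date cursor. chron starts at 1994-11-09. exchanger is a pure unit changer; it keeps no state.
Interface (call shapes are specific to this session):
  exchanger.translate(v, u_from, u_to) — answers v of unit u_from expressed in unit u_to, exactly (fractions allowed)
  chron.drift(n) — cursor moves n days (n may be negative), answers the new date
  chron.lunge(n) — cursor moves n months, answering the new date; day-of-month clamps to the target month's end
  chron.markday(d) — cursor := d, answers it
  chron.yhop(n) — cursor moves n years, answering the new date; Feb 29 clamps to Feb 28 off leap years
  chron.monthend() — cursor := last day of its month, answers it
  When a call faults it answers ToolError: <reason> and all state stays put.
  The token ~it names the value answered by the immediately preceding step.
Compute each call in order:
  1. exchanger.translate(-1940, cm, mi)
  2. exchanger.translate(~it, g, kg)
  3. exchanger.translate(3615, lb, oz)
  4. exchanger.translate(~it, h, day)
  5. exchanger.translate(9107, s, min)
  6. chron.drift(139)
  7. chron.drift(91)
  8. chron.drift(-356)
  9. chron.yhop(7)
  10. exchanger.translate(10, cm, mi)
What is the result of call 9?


Now I run exchanger.translate with -1940, cm, mi, giving -2425/201168.
Invoking exchanger.translate with ~it, g, kg, giving -97/8046720.
Invoking exchanger.translate with 3615, lb, oz, and see 57840.
I try exchanger.translate with ~it, h, day, — result: 2410.
I call exchanger.translate with 9107, s, min, and see 9107/60.
Calling chron.drift with 139: 1995-03-28.
Invoking chron.drift with 91, and observe 1995-06-27.
Now I run chron.drift with -356, yielding 1994-07-06.
Then chron.yhop with 7, and see 2001-07-06.
Calling exchanger.translate with 10, cm, mi, and see 25/402336.

Answer: 2001-07-06


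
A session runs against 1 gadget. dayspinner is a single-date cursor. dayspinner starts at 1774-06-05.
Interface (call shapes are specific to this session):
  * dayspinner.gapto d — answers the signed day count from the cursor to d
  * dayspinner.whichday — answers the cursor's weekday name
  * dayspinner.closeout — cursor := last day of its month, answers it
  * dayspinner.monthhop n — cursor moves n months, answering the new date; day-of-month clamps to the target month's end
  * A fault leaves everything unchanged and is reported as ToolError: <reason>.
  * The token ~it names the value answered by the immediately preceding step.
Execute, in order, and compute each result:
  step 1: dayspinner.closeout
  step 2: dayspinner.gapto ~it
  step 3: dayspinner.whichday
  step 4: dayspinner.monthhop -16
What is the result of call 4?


! closeout() : 1774-06-30
! gapto(~it) : 0
! whichday() : Thursday
! monthhop(-16) : 1773-02-28

Answer: 1773-02-28


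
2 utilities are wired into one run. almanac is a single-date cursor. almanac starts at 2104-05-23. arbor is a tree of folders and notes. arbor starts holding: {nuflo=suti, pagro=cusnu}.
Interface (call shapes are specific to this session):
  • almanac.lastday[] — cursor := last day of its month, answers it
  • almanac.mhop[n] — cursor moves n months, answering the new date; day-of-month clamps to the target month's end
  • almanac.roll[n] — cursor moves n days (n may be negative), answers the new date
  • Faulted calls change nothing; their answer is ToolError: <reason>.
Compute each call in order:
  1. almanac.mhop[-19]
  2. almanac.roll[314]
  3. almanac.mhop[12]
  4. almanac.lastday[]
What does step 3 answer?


Answer: 2104-09-02

Derivation:
→ almanac.mhop(n=-19)
← 2102-10-23
→ almanac.roll(n=314)
← 2103-09-02
→ almanac.mhop(n=12)
← 2104-09-02
→ almanac.lastday()
← 2104-09-30


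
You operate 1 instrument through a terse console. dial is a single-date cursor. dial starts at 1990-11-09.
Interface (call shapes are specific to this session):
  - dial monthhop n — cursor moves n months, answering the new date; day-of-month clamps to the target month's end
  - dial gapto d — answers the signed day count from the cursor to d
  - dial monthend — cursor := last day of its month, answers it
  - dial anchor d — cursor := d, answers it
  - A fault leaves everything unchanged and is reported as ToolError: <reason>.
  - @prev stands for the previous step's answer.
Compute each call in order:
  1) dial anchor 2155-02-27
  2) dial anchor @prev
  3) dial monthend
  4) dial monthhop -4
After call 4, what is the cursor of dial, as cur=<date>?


Answer: cur=2154-10-28

Derivation:
> dial anchor d→2155-02-27
:: 2155-02-27
> dial anchor d→@prev
:: 2155-02-27
> dial monthend
:: 2155-02-28
> dial monthhop n→-4
:: 2154-10-28


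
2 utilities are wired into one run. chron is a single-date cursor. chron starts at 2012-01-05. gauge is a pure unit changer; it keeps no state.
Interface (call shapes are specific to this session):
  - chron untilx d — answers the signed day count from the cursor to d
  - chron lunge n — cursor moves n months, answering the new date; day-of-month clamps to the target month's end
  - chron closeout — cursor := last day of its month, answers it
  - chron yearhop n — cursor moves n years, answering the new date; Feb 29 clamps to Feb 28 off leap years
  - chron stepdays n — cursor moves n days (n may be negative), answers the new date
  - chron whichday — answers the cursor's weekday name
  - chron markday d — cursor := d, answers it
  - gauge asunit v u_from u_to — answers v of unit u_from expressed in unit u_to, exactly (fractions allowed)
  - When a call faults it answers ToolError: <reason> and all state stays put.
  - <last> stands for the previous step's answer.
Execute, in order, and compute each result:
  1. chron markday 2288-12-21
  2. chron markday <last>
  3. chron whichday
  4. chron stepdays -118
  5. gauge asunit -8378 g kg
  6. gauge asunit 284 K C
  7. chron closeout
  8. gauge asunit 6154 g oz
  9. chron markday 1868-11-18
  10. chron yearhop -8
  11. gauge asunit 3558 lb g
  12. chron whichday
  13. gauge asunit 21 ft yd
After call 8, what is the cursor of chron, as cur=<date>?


Answer: cur=2288-08-31

Derivation:
Calling chron markday passing d='2288-12-21', and observe 2288-12-21.
Now I run chron markday passing d='<last>', and observe 2288-12-21.
Using chron whichday, giving Friday.
I call chron stepdays passing n='-118', — result: 2288-08-25.
I call gauge asunit passing v='-8378', u_from='g', u_to='kg', giving -4189/500.
I invoke gauge asunit passing v='284', u_from='K', u_to='C', — result: 217/20.
Now I run chron closeout(): 2288-08-31.
Now I run gauge asunit passing v='6154', u_from='g', u_to='oz', and see 9846400000/45359237.
Now I run chron markday passing d='1868-11-18', → 1868-11-18.
Next I call chron yearhop passing n='-8', and observe 1860-11-18.
I call gauge asunit passing v='3558', u_from='lb', u_to='g', and see 80694082623/50000.
I try chron whichday, and observe Sunday.
I invoke gauge asunit passing v='21', u_from='ft', u_to='yd', and get 7.


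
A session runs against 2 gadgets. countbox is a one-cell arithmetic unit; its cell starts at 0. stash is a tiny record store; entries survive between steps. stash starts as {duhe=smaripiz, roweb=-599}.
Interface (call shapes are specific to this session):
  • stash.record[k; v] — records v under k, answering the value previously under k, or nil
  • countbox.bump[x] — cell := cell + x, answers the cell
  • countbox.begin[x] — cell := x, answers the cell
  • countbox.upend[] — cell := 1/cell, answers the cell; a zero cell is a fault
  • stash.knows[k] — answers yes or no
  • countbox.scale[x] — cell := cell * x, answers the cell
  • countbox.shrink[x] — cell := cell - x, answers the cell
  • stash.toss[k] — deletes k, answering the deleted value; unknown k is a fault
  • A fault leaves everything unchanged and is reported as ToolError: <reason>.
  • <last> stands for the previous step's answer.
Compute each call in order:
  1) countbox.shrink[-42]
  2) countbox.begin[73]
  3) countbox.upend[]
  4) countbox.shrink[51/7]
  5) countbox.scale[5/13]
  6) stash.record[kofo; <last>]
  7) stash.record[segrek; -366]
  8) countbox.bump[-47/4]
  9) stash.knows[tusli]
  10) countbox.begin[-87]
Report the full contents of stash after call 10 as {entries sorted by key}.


Answer: {duhe=smaripiz, kofo=-18580/6643, roweb=-599, segrek=-366}

Derivation:
% shrink x→-42
:: 42
% begin x→73
:: 73
% upend
:: 1/73
% shrink x→51/7
:: -3716/511
% scale x→5/13
:: -18580/6643
% record k→kofo v→<last>
:: nil
% record k→segrek v→-366
:: nil
% bump x→-47/4
:: -386541/26572
% knows k→tusli
:: no
% begin x→-87
:: -87


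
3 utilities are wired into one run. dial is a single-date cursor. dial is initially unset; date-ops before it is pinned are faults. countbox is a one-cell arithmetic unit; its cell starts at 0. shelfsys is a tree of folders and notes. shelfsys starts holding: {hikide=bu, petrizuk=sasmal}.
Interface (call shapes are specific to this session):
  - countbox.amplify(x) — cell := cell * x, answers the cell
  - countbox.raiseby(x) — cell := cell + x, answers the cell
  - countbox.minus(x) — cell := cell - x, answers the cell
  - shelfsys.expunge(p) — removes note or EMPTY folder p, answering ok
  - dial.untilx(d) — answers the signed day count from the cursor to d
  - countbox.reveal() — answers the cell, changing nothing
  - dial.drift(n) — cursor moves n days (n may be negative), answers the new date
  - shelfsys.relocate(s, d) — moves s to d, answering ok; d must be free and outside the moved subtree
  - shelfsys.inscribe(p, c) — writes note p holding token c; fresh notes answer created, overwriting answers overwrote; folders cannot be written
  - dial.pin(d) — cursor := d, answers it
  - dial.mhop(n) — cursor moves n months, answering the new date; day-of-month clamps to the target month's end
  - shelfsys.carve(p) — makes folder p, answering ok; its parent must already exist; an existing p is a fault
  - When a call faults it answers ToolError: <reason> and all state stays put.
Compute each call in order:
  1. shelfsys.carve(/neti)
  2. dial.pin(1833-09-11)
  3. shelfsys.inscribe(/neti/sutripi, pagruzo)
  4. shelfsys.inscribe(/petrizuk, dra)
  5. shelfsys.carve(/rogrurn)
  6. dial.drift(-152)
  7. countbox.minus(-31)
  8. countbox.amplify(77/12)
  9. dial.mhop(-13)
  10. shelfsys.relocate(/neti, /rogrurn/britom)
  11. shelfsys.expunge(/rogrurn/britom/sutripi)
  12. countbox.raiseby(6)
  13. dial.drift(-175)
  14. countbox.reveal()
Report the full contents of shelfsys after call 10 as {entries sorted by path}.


Answer: {hikide=bu, petrizuk=dra, rogrurn/, rogrurn/britom/, rogrurn/britom/sutripi=pagruzo}

Derivation:
Then shelfsys.carve with p=/neti, — result: ok.
Next I call dial.pin with d=1833-09-11, → 1833-09-11.
I invoke shelfsys.inscribe with p=/neti/sutripi, c=pagruzo, and observe created.
I try shelfsys.inscribe with p=/petrizuk, c=dra, and get overwrote.
Invoking shelfsys.carve with p=/rogrurn, and see ok.
I invoke dial.drift with n=-152, yielding 1833-04-12.
I try countbox.minus with x=-31: 31.
I try countbox.amplify with x=77/12: 2387/12.
I use dial.mhop with n=-13, giving 1832-03-12.
Using shelfsys.relocate with s=/neti, d=/rogrurn/britom, giving ok.
I run shelfsys.expunge with p=/rogrurn/britom/sutripi, and observe ok.
Next I call countbox.raiseby with x=6, and see 2459/12.
Then dial.drift with n=-175, which returns 1831-09-19.
I run countbox.reveal, — result: 2459/12.


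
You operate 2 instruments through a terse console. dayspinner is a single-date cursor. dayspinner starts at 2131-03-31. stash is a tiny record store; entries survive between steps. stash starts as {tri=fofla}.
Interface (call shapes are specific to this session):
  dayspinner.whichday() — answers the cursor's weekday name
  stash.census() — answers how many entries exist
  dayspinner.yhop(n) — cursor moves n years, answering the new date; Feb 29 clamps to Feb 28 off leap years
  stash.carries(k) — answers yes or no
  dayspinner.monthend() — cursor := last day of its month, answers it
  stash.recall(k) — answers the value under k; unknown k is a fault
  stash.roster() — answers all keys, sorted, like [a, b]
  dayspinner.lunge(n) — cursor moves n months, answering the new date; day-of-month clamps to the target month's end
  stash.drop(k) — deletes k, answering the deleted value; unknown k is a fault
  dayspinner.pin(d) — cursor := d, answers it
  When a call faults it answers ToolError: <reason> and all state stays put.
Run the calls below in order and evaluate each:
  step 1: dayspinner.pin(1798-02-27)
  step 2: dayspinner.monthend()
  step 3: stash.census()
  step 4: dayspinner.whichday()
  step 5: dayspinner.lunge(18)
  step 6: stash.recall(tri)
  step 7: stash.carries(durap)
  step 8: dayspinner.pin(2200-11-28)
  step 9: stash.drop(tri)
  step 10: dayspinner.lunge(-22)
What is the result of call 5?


Answer: 1799-08-28

Derivation:
-- 1. pin(d='1798-02-27') : 1798-02-27
-- 2. monthend() : 1798-02-28
-- 3. census() : 1
-- 4. whichday() : Wednesday
-- 5. lunge(n='18') : 1799-08-28
-- 6. recall(k='tri') : fofla
-- 7. carries(k='durap') : no
-- 8. pin(d='2200-11-28') : 2200-11-28
-- 9. drop(k='tri') : fofla
-- 10. lunge(n='-22') : 2199-01-28


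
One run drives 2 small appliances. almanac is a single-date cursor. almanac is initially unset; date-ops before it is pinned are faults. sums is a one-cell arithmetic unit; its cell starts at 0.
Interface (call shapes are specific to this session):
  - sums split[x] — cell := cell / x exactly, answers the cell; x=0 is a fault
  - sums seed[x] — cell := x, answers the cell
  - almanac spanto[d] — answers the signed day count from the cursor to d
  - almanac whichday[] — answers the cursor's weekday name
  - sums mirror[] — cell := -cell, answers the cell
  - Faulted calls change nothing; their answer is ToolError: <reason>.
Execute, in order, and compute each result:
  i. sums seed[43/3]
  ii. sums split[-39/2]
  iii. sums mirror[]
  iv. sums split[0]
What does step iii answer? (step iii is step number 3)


;; 1. sums seed(x='43/3') => 43/3
;; 2. sums split(x='-39/2') => -86/117
;; 3. sums mirror() => 86/117
;; 4. sums split(x='0') => ToolError: division by zero

Answer: 86/117


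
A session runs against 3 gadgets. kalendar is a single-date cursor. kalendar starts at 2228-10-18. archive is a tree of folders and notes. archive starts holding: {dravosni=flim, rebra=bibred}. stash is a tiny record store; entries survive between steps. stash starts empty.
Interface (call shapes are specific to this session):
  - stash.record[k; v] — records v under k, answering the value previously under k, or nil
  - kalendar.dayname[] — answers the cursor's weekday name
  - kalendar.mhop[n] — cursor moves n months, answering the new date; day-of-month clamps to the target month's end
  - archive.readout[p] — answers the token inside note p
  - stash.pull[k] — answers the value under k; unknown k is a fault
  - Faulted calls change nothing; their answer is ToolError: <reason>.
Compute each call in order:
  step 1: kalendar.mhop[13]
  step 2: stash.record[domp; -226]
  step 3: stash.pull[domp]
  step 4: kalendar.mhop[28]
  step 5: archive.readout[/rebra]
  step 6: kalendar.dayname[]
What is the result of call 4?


Answer: 2232-03-18

Derivation:
Step: kalendar.mhop[n: 13]
Result: 2229-11-18
Step: stash.record[k: domp; v: -226]
Result: nil
Step: stash.pull[k: domp]
Result: -226
Step: kalendar.mhop[n: 28]
Result: 2232-03-18
Step: archive.readout[p: /rebra]
Result: bibred
Step: kalendar.dayname[]
Result: Sunday


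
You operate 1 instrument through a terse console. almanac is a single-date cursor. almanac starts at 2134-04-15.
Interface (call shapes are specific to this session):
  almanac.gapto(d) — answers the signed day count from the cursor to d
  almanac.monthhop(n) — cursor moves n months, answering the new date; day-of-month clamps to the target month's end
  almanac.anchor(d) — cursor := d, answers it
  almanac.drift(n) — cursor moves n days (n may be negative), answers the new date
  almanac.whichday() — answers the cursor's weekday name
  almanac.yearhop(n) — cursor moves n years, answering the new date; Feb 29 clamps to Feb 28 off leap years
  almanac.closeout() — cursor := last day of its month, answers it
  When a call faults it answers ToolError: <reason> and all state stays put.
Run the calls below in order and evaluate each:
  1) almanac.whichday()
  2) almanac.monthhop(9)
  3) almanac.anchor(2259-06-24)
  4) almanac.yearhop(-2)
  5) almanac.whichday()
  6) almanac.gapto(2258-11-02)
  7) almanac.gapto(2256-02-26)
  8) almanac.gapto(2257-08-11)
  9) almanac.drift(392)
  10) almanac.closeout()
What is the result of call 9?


Answer: 2258-07-21

Derivation:
% almanac.whichday() == Thursday
% almanac.monthhop(n: 9) == 2135-01-15
% almanac.anchor(d: 2259-06-24) == 2259-06-24
% almanac.yearhop(n: -2) == 2257-06-24
% almanac.whichday() == Wednesday
% almanac.gapto(d: 2258-11-02) == 496
% almanac.gapto(d: 2256-02-26) == -484
% almanac.gapto(d: 2257-08-11) == 48
% almanac.drift(n: 392) == 2258-07-21
% almanac.closeout() == 2258-07-31


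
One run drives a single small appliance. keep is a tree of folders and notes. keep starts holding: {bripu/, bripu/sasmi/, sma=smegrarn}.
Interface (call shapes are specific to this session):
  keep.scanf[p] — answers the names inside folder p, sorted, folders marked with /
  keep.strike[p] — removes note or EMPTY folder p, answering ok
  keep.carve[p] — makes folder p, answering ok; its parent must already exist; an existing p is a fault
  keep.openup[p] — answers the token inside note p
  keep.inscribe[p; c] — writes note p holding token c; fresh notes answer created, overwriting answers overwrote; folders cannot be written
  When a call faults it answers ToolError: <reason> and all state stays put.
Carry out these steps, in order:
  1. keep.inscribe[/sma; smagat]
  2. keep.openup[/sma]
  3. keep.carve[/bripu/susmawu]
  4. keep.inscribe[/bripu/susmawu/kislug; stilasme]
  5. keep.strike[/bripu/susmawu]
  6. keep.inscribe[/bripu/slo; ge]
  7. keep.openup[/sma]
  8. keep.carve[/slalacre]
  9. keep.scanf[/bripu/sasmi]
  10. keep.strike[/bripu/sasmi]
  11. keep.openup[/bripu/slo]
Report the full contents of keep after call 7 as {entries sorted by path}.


Answer: {bripu/, bripu/sasmi/, bripu/slo=ge, bripu/susmawu/, bripu/susmawu/kislug=stilasme, sma=smagat}

Derivation:
Do: keep.inscribe[p='/sma'; c='smagat']
See: overwrote
Do: keep.openup[p='/sma']
See: smagat
Do: keep.carve[p='/bripu/susmawu']
See: ok
Do: keep.inscribe[p='/bripu/susmawu/kislug'; c='stilasme']
See: created
Do: keep.strike[p='/bripu/susmawu']
See: ToolError: not empty
Do: keep.inscribe[p='/bripu/slo'; c='ge']
See: created
Do: keep.openup[p='/sma']
See: smagat
Do: keep.carve[p='/slalacre']
See: ok
Do: keep.scanf[p='/bripu/sasmi']
See: []
Do: keep.strike[p='/bripu/sasmi']
See: ok
Do: keep.openup[p='/bripu/slo']
See: ge


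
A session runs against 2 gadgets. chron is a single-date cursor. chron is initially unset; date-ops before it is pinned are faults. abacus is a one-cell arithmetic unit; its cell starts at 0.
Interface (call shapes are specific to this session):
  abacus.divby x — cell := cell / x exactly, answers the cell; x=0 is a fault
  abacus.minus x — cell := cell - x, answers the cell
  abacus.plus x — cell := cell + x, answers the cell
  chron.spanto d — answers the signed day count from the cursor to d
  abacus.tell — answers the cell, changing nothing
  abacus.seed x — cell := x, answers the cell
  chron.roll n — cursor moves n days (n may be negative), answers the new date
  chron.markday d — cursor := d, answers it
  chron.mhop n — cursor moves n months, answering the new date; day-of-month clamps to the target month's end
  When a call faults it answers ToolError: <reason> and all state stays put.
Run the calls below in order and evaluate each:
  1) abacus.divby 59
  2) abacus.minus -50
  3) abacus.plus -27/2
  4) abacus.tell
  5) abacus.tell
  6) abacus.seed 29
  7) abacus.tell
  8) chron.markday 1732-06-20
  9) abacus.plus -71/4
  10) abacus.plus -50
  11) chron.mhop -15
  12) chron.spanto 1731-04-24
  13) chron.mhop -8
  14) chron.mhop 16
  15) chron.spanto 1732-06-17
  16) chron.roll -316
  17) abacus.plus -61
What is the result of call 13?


Answer: 1730-07-20

Derivation:
I try abacus.divby passing x→59, and see 0.
I try abacus.minus passing x→-50: 50.
Using abacus.plus passing x→-27/2, → 73/2.
I invoke abacus.tell(), giving 73/2.
Calling abacus.tell, → 73/2.
I try abacus.seed passing x→29, giving 29.
I use abacus.tell, — result: 29.
I try chron.markday passing d→1732-06-20, — result: 1732-06-20.
Next I call abacus.plus passing x→-71/4, and see 45/4.
I use abacus.plus passing x→-50, and see -155/4.
Using chron.mhop passing n→-15, — result: 1731-03-20.
Using chron.spanto passing d→1731-04-24, — result: 35.
I invoke chron.mhop passing n→-8, which returns 1730-07-20.
Invoking chron.mhop passing n→16, yielding 1731-11-20.
I call chron.spanto passing d→1732-06-17: 210.
I invoke chron.roll passing n→-316, — result: 1731-01-08.
Then abacus.plus passing x→-61, which returns -399/4.


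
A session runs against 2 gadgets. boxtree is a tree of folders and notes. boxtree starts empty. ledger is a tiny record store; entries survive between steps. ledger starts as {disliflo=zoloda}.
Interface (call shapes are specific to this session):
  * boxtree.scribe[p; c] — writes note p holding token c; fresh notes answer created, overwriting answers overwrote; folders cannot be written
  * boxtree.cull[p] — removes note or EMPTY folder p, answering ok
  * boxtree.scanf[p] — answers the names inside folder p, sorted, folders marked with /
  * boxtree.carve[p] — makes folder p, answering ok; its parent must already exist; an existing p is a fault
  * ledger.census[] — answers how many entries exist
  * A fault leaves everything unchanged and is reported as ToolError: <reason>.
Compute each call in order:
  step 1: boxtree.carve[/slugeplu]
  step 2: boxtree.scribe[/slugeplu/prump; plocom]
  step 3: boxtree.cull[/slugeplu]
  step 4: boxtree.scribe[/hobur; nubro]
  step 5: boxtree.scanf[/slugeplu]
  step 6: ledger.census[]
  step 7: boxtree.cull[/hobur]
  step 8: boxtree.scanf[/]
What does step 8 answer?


>> carve(p→/slugeplu)
<< ok
>> scribe(p→/slugeplu/prump, c→plocom)
<< created
>> cull(p→/slugeplu)
<< ToolError: not empty
>> scribe(p→/hobur, c→nubro)
<< created
>> scanf(p→/slugeplu)
<< [prump]
>> census()
<< 1
>> cull(p→/hobur)
<< ok
>> scanf(p→/)
<< [slugeplu/]

Answer: [slugeplu/]


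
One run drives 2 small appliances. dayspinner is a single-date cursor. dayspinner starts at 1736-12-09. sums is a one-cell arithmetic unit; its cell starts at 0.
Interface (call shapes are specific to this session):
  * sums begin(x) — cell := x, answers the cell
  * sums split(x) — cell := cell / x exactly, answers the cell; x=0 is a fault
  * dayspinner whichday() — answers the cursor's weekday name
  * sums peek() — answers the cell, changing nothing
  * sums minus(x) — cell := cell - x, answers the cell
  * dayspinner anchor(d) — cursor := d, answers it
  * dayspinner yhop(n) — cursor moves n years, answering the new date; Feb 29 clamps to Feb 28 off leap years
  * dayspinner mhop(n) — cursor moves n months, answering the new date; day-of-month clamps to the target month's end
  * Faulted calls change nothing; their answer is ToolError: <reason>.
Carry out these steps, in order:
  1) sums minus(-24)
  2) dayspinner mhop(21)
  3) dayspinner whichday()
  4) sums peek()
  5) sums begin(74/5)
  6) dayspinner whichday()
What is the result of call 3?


→ sums minus(-24)
← 24
→ dayspinner mhop(21)
← 1738-09-09
→ dayspinner whichday()
← Tuesday
→ sums peek()
← 24
→ sums begin(74/5)
← 74/5
→ dayspinner whichday()
← Tuesday

Answer: Tuesday


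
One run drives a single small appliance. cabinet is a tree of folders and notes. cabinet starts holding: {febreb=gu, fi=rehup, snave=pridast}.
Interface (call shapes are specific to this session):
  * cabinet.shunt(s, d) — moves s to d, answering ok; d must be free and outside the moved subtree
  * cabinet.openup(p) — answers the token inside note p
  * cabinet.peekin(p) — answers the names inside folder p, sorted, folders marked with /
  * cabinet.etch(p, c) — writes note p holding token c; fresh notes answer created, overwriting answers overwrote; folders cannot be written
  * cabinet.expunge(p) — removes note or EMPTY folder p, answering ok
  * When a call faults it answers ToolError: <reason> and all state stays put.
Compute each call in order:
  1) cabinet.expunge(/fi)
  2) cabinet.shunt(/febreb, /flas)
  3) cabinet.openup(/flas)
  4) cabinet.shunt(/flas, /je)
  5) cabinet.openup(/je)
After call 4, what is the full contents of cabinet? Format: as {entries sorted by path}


Act: cabinet.expunge[p='/fi']
Obs: ok
Act: cabinet.shunt[s='/febreb'; d='/flas']
Obs: ok
Act: cabinet.openup[p='/flas']
Obs: gu
Act: cabinet.shunt[s='/flas'; d='/je']
Obs: ok
Act: cabinet.openup[p='/je']
Obs: gu

Answer: {je=gu, snave=pridast}


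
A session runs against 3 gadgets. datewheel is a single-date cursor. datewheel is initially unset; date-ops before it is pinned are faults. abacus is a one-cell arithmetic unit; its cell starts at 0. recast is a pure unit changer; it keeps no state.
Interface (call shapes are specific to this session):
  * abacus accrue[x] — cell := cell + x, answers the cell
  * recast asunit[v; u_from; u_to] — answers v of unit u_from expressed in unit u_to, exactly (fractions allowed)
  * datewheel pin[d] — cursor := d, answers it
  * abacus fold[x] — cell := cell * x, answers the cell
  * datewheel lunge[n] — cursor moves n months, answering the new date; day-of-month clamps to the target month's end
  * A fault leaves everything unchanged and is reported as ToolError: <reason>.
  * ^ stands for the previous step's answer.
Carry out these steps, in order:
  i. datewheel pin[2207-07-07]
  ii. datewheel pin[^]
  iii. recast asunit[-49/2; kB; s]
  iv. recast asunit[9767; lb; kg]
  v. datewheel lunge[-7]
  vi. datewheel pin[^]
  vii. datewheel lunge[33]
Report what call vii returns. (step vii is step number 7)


;; datewheel pin(d→2207-07-07) == 2207-07-07
;; datewheel pin(d→^) == 2207-07-07
;; recast asunit(v→-49/2, u_from→kB, u_to→s) == ToolError: incompatible units
;; recast asunit(v→9767, u_from→lb, u_to→kg) == 443023667779/100000000
;; datewheel lunge(n→-7) == 2206-12-07
;; datewheel pin(d→^) == 2206-12-07
;; datewheel lunge(n→33) == 2209-09-07

Answer: 2209-09-07


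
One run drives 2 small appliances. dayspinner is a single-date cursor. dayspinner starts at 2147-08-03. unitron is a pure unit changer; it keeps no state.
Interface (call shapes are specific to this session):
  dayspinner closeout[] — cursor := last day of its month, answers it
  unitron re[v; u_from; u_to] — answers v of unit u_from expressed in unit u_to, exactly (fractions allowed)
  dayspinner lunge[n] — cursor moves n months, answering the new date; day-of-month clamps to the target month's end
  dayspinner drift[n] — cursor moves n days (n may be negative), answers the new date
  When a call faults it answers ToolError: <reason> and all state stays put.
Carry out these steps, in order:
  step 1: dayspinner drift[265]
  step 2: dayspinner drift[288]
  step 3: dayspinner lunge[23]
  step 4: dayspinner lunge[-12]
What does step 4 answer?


Calling dayspinner drift on n→265, and see 2148-04-24.
I run dayspinner drift on n→288, and get 2149-02-06.
I invoke dayspinner lunge on n→23, and see 2151-01-06.
I run dayspinner lunge on n→-12, which returns 2150-01-06.

Answer: 2150-01-06


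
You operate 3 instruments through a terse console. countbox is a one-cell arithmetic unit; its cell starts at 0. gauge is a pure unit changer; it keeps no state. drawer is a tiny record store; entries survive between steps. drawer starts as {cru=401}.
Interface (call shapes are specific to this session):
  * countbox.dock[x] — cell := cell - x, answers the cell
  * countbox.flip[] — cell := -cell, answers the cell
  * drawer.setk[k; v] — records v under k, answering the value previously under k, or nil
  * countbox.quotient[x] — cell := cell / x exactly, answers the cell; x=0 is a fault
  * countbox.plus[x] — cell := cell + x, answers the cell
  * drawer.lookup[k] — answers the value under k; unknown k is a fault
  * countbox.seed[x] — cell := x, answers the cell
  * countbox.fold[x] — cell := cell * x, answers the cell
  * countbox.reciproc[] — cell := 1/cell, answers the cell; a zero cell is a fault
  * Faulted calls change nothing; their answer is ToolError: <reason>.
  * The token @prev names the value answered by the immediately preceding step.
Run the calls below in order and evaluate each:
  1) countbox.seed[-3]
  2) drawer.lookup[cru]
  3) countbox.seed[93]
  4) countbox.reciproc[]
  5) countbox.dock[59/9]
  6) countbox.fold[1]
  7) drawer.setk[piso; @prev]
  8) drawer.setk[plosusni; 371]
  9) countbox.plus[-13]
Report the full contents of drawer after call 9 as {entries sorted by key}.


Answer: {cru=401, piso=-1826/279, plosusni=371}

Derivation:
-> countbox.seed(x→-3)
<- -3
-> drawer.lookup(k→cru)
<- 401
-> countbox.seed(x→93)
<- 93
-> countbox.reciproc()
<- 1/93
-> countbox.dock(x→59/9)
<- -1826/279
-> countbox.fold(x→1)
<- -1826/279
-> drawer.setk(k→piso, v→@prev)
<- nil
-> drawer.setk(k→plosusni, v→371)
<- nil
-> countbox.plus(x→-13)
<- -5453/279


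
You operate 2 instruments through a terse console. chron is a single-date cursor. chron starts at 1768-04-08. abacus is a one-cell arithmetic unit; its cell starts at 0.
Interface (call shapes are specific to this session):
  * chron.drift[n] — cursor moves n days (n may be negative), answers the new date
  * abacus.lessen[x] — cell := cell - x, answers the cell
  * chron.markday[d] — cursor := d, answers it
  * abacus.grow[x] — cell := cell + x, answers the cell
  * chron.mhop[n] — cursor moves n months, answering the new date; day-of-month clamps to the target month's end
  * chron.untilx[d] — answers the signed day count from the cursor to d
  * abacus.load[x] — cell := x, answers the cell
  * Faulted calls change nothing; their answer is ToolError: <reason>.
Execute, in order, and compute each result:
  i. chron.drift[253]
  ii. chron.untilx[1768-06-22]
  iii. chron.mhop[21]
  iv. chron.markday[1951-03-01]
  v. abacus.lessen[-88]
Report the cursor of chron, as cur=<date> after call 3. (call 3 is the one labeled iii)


==> chron.drift(n='253')
<== 1768-12-17
==> chron.untilx(d='1768-06-22')
<== -178
==> chron.mhop(n='21')
<== 1770-09-17
==> chron.markday(d='1951-03-01')
<== 1951-03-01
==> abacus.lessen(x='-88')
<== 88

Answer: cur=1770-09-17


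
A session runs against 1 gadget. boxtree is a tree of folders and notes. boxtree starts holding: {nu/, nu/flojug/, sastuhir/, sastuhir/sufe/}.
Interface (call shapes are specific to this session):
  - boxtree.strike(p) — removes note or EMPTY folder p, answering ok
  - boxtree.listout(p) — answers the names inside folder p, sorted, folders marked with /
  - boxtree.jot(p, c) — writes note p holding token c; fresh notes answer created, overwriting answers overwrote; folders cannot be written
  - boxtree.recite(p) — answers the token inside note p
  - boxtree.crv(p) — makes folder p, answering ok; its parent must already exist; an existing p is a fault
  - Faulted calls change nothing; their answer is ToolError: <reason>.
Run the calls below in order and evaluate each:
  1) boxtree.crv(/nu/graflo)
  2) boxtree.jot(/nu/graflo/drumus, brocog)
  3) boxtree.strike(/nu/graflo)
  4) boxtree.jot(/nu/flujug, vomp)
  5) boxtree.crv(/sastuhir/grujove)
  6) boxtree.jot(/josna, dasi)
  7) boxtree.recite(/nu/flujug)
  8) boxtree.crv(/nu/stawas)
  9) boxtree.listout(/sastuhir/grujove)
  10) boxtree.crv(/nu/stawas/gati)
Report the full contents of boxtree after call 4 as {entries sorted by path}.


Invoking boxtree.crv using p=/nu/graflo, which returns ok.
Then boxtree.jot using p=/nu/graflo/drumus, c=brocog, yielding created.
Calling boxtree.strike using p=/nu/graflo, yielding ToolError: not empty.
Then boxtree.jot using p=/nu/flujug, c=vomp, giving created.
Invoking boxtree.crv using p=/sastuhir/grujove, giving ok.
Calling boxtree.jot using p=/josna, c=dasi, and observe created.
Using boxtree.recite using p=/nu/flujug, and observe vomp.
I try boxtree.crv using p=/nu/stawas, and observe ok.
Next I call boxtree.listout using p=/sastuhir/grujove, — result: [].
I invoke boxtree.crv using p=/nu/stawas/gati, and see ok.

Answer: {nu/, nu/flojug/, nu/flujug=vomp, nu/graflo/, nu/graflo/drumus=brocog, sastuhir/, sastuhir/sufe/}


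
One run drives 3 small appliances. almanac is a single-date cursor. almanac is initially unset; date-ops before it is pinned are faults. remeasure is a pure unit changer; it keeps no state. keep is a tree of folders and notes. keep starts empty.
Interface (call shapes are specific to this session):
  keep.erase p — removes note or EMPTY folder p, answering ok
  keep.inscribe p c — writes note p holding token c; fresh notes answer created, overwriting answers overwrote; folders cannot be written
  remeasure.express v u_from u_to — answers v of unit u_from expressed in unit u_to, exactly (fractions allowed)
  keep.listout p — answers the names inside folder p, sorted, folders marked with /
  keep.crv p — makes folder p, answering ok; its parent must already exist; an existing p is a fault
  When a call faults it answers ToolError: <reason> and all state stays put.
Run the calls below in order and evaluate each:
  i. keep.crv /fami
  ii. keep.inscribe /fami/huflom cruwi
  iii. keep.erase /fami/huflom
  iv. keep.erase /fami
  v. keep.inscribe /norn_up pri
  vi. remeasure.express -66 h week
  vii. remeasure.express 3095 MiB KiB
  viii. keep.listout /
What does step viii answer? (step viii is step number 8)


Answer: [norn_up]

Derivation:
! 1. keep.crv(p: /fami) -> ok
! 2. keep.inscribe(p: /fami/huflom, c: cruwi) -> created
! 3. keep.erase(p: /fami/huflom) -> ok
! 4. keep.erase(p: /fami) -> ok
! 5. keep.inscribe(p: /norn_up, c: pri) -> created
! 6. remeasure.express(v: -66, u_from: h, u_to: week) -> -11/28
! 7. remeasure.express(v: 3095, u_from: MiB, u_to: KiB) -> 3169280
! 8. keep.listout(p: /) -> [norn_up]


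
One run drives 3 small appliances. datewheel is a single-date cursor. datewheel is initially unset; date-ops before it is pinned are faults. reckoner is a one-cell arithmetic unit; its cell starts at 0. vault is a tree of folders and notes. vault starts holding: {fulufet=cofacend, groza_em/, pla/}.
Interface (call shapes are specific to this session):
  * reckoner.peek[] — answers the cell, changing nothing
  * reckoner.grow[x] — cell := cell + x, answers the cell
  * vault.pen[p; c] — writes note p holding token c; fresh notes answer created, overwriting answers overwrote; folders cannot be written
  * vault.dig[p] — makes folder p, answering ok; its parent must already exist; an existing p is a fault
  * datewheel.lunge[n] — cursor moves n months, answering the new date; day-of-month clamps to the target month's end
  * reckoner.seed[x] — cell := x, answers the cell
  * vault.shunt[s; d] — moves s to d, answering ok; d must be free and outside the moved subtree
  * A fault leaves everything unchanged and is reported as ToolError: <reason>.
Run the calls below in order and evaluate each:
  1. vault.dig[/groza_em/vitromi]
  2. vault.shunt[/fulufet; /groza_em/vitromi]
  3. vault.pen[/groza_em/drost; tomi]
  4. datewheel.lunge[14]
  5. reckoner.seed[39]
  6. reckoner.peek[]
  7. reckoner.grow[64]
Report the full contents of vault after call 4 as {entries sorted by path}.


# 1. vault.dig(p=/groza_em/vitromi) -> ok
# 2. vault.shunt(s=/fulufet, d=/groza_em/vitromi) -> ToolError: exists
# 3. vault.pen(p=/groza_em/drost, c=tomi) -> created
# 4. datewheel.lunge(n=14) -> ToolError: no date set
# 5. reckoner.seed(x=39) -> 39
# 6. reckoner.peek() -> 39
# 7. reckoner.grow(x=64) -> 103

Answer: {fulufet=cofacend, groza_em/, groza_em/drost=tomi, groza_em/vitromi/, pla/}


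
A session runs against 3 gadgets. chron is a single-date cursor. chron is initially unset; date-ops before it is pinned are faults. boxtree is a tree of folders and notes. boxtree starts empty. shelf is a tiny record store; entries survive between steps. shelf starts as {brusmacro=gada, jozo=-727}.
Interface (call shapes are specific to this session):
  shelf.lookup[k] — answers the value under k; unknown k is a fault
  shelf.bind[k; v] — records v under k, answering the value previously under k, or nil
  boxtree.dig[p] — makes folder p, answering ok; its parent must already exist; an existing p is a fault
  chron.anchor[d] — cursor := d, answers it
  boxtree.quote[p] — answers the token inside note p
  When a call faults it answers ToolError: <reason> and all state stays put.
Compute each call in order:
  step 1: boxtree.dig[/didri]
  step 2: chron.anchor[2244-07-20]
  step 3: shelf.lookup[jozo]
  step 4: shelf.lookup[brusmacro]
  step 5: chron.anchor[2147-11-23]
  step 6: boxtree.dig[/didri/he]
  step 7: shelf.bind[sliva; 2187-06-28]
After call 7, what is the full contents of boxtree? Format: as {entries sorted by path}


;; dig(p='/didri') -> ok
;; anchor(d='2244-07-20') -> 2244-07-20
;; lookup(k='jozo') -> -727
;; lookup(k='brusmacro') -> gada
;; anchor(d='2147-11-23') -> 2147-11-23
;; dig(p='/didri/he') -> ok
;; bind(k='sliva', v='2187-06-28') -> nil

Answer: {didri/, didri/he/}
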